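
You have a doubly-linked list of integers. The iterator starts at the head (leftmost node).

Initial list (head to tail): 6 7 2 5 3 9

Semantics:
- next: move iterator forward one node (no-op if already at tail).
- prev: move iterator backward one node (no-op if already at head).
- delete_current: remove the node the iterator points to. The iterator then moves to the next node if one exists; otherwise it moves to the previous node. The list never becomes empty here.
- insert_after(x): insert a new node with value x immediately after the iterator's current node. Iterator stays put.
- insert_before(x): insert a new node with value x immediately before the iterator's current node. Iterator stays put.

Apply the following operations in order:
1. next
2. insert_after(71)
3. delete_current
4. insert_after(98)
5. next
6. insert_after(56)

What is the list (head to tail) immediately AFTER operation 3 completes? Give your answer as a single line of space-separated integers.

After 1 (next): list=[6, 7, 2, 5, 3, 9] cursor@7
After 2 (insert_after(71)): list=[6, 7, 71, 2, 5, 3, 9] cursor@7
After 3 (delete_current): list=[6, 71, 2, 5, 3, 9] cursor@71

Answer: 6 71 2 5 3 9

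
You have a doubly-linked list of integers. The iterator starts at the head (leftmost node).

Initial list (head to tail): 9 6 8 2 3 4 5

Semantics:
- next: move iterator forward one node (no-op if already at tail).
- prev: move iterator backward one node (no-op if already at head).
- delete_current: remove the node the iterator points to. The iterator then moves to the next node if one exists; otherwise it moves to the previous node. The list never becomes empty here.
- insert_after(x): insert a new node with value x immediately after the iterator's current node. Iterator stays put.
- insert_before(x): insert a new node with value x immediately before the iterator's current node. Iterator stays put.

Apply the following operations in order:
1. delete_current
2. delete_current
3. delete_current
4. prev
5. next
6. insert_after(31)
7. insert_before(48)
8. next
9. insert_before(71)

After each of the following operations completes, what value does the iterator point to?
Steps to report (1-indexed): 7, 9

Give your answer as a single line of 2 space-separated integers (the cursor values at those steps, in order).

Answer: 3 31

Derivation:
After 1 (delete_current): list=[6, 8, 2, 3, 4, 5] cursor@6
After 2 (delete_current): list=[8, 2, 3, 4, 5] cursor@8
After 3 (delete_current): list=[2, 3, 4, 5] cursor@2
After 4 (prev): list=[2, 3, 4, 5] cursor@2
After 5 (next): list=[2, 3, 4, 5] cursor@3
After 6 (insert_after(31)): list=[2, 3, 31, 4, 5] cursor@3
After 7 (insert_before(48)): list=[2, 48, 3, 31, 4, 5] cursor@3
After 8 (next): list=[2, 48, 3, 31, 4, 5] cursor@31
After 9 (insert_before(71)): list=[2, 48, 3, 71, 31, 4, 5] cursor@31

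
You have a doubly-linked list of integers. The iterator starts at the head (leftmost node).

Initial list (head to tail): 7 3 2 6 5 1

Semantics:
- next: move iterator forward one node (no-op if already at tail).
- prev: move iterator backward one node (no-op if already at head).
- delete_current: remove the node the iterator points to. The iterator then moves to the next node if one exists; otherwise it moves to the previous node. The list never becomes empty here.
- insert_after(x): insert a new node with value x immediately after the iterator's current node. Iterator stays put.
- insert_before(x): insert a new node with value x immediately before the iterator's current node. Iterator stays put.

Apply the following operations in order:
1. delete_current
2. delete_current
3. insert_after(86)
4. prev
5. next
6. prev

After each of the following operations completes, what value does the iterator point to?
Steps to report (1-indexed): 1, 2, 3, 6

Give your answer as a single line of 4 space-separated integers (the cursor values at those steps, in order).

After 1 (delete_current): list=[3, 2, 6, 5, 1] cursor@3
After 2 (delete_current): list=[2, 6, 5, 1] cursor@2
After 3 (insert_after(86)): list=[2, 86, 6, 5, 1] cursor@2
After 4 (prev): list=[2, 86, 6, 5, 1] cursor@2
After 5 (next): list=[2, 86, 6, 5, 1] cursor@86
After 6 (prev): list=[2, 86, 6, 5, 1] cursor@2

Answer: 3 2 2 2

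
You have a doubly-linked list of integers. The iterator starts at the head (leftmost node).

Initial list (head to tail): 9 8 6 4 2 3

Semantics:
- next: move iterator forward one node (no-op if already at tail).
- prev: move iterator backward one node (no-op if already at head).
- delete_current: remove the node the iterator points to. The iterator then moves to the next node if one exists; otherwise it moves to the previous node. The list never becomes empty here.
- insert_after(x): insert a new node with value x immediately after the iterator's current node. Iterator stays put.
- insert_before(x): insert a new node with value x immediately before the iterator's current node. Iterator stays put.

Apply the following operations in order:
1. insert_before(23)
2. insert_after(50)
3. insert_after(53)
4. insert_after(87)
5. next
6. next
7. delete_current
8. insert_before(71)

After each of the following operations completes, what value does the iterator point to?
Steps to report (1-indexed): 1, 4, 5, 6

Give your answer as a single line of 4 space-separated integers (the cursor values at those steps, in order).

After 1 (insert_before(23)): list=[23, 9, 8, 6, 4, 2, 3] cursor@9
After 2 (insert_after(50)): list=[23, 9, 50, 8, 6, 4, 2, 3] cursor@9
After 3 (insert_after(53)): list=[23, 9, 53, 50, 8, 6, 4, 2, 3] cursor@9
After 4 (insert_after(87)): list=[23, 9, 87, 53, 50, 8, 6, 4, 2, 3] cursor@9
After 5 (next): list=[23, 9, 87, 53, 50, 8, 6, 4, 2, 3] cursor@87
After 6 (next): list=[23, 9, 87, 53, 50, 8, 6, 4, 2, 3] cursor@53
After 7 (delete_current): list=[23, 9, 87, 50, 8, 6, 4, 2, 3] cursor@50
After 8 (insert_before(71)): list=[23, 9, 87, 71, 50, 8, 6, 4, 2, 3] cursor@50

Answer: 9 9 87 53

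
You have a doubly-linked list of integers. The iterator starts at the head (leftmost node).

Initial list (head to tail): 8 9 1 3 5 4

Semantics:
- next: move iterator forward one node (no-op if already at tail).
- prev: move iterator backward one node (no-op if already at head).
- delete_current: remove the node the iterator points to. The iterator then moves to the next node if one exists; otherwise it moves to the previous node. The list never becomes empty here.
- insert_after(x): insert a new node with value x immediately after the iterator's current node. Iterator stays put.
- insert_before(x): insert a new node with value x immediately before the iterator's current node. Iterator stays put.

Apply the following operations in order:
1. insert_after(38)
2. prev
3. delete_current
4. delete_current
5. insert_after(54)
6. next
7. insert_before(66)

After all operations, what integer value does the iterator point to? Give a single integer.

Answer: 54

Derivation:
After 1 (insert_after(38)): list=[8, 38, 9, 1, 3, 5, 4] cursor@8
After 2 (prev): list=[8, 38, 9, 1, 3, 5, 4] cursor@8
After 3 (delete_current): list=[38, 9, 1, 3, 5, 4] cursor@38
After 4 (delete_current): list=[9, 1, 3, 5, 4] cursor@9
After 5 (insert_after(54)): list=[9, 54, 1, 3, 5, 4] cursor@9
After 6 (next): list=[9, 54, 1, 3, 5, 4] cursor@54
After 7 (insert_before(66)): list=[9, 66, 54, 1, 3, 5, 4] cursor@54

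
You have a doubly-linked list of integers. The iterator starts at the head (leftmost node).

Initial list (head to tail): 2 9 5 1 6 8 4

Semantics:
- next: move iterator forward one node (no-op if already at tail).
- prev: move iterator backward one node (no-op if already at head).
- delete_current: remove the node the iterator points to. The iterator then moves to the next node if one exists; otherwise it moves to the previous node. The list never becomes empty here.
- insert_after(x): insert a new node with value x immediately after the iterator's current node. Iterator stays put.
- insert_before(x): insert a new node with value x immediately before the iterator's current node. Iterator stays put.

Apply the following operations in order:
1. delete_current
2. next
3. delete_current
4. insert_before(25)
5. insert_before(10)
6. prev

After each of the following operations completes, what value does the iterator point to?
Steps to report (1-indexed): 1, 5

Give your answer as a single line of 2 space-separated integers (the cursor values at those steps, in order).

Answer: 9 1

Derivation:
After 1 (delete_current): list=[9, 5, 1, 6, 8, 4] cursor@9
After 2 (next): list=[9, 5, 1, 6, 8, 4] cursor@5
After 3 (delete_current): list=[9, 1, 6, 8, 4] cursor@1
After 4 (insert_before(25)): list=[9, 25, 1, 6, 8, 4] cursor@1
After 5 (insert_before(10)): list=[9, 25, 10, 1, 6, 8, 4] cursor@1
After 6 (prev): list=[9, 25, 10, 1, 6, 8, 4] cursor@10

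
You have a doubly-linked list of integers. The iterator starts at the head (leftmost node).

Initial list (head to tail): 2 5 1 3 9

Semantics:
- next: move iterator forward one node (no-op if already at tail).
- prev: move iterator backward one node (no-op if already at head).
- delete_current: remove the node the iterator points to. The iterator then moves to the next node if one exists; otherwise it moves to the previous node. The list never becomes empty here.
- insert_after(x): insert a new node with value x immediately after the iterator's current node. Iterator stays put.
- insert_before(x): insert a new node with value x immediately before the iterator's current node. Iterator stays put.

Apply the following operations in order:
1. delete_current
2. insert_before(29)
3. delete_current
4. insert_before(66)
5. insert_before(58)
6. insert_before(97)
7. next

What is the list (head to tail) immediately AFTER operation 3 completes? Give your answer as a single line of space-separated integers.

After 1 (delete_current): list=[5, 1, 3, 9] cursor@5
After 2 (insert_before(29)): list=[29, 5, 1, 3, 9] cursor@5
After 3 (delete_current): list=[29, 1, 3, 9] cursor@1

Answer: 29 1 3 9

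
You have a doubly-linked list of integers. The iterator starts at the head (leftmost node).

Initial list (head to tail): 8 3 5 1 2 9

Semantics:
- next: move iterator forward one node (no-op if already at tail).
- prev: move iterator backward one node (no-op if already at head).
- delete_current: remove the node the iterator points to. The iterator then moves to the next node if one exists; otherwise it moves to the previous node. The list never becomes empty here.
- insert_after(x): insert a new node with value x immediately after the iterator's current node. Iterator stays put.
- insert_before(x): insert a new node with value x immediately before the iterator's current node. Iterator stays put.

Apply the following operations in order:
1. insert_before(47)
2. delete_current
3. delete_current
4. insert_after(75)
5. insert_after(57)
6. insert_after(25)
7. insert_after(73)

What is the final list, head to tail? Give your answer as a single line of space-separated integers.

After 1 (insert_before(47)): list=[47, 8, 3, 5, 1, 2, 9] cursor@8
After 2 (delete_current): list=[47, 3, 5, 1, 2, 9] cursor@3
After 3 (delete_current): list=[47, 5, 1, 2, 9] cursor@5
After 4 (insert_after(75)): list=[47, 5, 75, 1, 2, 9] cursor@5
After 5 (insert_after(57)): list=[47, 5, 57, 75, 1, 2, 9] cursor@5
After 6 (insert_after(25)): list=[47, 5, 25, 57, 75, 1, 2, 9] cursor@5
After 7 (insert_after(73)): list=[47, 5, 73, 25, 57, 75, 1, 2, 9] cursor@5

Answer: 47 5 73 25 57 75 1 2 9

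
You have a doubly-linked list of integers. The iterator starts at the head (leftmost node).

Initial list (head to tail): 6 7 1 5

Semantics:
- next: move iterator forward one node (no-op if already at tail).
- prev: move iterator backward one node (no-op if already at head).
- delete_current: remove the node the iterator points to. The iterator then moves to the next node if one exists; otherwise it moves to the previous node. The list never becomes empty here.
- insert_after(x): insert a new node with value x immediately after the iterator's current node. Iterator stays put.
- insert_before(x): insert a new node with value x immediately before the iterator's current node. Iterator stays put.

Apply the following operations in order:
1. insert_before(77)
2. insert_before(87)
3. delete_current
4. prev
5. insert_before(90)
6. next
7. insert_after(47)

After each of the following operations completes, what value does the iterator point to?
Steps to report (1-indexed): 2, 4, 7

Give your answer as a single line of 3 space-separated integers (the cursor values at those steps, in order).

Answer: 6 87 7

Derivation:
After 1 (insert_before(77)): list=[77, 6, 7, 1, 5] cursor@6
After 2 (insert_before(87)): list=[77, 87, 6, 7, 1, 5] cursor@6
After 3 (delete_current): list=[77, 87, 7, 1, 5] cursor@7
After 4 (prev): list=[77, 87, 7, 1, 5] cursor@87
After 5 (insert_before(90)): list=[77, 90, 87, 7, 1, 5] cursor@87
After 6 (next): list=[77, 90, 87, 7, 1, 5] cursor@7
After 7 (insert_after(47)): list=[77, 90, 87, 7, 47, 1, 5] cursor@7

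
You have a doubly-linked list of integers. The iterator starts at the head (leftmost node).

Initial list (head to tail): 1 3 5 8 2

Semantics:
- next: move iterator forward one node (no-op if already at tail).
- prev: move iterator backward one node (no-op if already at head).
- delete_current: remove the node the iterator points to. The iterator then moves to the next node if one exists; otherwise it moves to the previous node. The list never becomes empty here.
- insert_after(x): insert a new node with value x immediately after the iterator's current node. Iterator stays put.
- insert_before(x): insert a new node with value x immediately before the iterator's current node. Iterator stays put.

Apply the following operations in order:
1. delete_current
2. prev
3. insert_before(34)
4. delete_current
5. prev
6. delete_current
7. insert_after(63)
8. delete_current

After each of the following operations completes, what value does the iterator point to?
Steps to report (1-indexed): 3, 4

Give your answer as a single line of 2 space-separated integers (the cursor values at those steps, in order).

Answer: 3 5

Derivation:
After 1 (delete_current): list=[3, 5, 8, 2] cursor@3
After 2 (prev): list=[3, 5, 8, 2] cursor@3
After 3 (insert_before(34)): list=[34, 3, 5, 8, 2] cursor@3
After 4 (delete_current): list=[34, 5, 8, 2] cursor@5
After 5 (prev): list=[34, 5, 8, 2] cursor@34
After 6 (delete_current): list=[5, 8, 2] cursor@5
After 7 (insert_after(63)): list=[5, 63, 8, 2] cursor@5
After 8 (delete_current): list=[63, 8, 2] cursor@63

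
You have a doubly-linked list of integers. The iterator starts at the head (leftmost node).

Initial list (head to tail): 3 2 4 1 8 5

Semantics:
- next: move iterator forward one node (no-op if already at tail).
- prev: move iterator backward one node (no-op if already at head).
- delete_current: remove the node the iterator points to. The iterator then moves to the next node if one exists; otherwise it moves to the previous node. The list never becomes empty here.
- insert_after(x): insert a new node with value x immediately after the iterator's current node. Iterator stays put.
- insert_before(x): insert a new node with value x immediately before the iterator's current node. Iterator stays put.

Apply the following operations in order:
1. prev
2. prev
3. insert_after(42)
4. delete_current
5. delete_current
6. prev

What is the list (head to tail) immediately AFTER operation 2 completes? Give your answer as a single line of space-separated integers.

After 1 (prev): list=[3, 2, 4, 1, 8, 5] cursor@3
After 2 (prev): list=[3, 2, 4, 1, 8, 5] cursor@3

Answer: 3 2 4 1 8 5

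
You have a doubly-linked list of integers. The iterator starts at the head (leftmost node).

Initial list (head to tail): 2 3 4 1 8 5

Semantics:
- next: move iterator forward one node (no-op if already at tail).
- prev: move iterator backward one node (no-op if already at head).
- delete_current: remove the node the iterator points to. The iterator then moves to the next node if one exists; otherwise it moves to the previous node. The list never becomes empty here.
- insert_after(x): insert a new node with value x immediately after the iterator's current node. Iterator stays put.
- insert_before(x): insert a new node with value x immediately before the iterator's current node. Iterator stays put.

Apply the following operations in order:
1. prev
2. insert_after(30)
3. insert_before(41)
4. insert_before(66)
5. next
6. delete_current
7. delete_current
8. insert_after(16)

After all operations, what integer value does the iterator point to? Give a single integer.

Answer: 4

Derivation:
After 1 (prev): list=[2, 3, 4, 1, 8, 5] cursor@2
After 2 (insert_after(30)): list=[2, 30, 3, 4, 1, 8, 5] cursor@2
After 3 (insert_before(41)): list=[41, 2, 30, 3, 4, 1, 8, 5] cursor@2
After 4 (insert_before(66)): list=[41, 66, 2, 30, 3, 4, 1, 8, 5] cursor@2
After 5 (next): list=[41, 66, 2, 30, 3, 4, 1, 8, 5] cursor@30
After 6 (delete_current): list=[41, 66, 2, 3, 4, 1, 8, 5] cursor@3
After 7 (delete_current): list=[41, 66, 2, 4, 1, 8, 5] cursor@4
After 8 (insert_after(16)): list=[41, 66, 2, 4, 16, 1, 8, 5] cursor@4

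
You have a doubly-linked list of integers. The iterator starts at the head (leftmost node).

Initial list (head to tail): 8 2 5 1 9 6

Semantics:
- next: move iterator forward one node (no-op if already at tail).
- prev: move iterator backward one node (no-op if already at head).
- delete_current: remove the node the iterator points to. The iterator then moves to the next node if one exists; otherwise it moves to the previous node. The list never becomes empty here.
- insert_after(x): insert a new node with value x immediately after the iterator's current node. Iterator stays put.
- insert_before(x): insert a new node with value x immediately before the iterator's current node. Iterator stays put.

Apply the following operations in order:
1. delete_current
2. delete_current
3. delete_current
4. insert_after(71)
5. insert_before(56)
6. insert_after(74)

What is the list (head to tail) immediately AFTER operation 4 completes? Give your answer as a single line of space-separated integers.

Answer: 1 71 9 6

Derivation:
After 1 (delete_current): list=[2, 5, 1, 9, 6] cursor@2
After 2 (delete_current): list=[5, 1, 9, 6] cursor@5
After 3 (delete_current): list=[1, 9, 6] cursor@1
After 4 (insert_after(71)): list=[1, 71, 9, 6] cursor@1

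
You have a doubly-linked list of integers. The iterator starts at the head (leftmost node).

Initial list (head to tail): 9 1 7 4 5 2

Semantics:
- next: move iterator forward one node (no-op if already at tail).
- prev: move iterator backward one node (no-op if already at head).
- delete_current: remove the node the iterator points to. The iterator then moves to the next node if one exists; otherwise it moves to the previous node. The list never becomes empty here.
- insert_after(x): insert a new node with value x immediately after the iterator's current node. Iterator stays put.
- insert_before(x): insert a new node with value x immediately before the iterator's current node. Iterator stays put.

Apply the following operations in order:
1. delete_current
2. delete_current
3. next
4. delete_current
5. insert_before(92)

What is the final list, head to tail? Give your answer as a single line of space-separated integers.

After 1 (delete_current): list=[1, 7, 4, 5, 2] cursor@1
After 2 (delete_current): list=[7, 4, 5, 2] cursor@7
After 3 (next): list=[7, 4, 5, 2] cursor@4
After 4 (delete_current): list=[7, 5, 2] cursor@5
After 5 (insert_before(92)): list=[7, 92, 5, 2] cursor@5

Answer: 7 92 5 2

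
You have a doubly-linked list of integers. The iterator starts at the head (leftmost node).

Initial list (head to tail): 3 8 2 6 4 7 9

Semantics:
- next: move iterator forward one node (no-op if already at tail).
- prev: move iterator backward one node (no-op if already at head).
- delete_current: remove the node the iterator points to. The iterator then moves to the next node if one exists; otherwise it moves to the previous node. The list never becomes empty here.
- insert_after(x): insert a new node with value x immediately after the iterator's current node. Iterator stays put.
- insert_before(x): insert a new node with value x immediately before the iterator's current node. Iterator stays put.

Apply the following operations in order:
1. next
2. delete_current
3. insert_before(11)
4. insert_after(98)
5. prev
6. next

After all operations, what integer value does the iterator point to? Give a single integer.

Answer: 2

Derivation:
After 1 (next): list=[3, 8, 2, 6, 4, 7, 9] cursor@8
After 2 (delete_current): list=[3, 2, 6, 4, 7, 9] cursor@2
After 3 (insert_before(11)): list=[3, 11, 2, 6, 4, 7, 9] cursor@2
After 4 (insert_after(98)): list=[3, 11, 2, 98, 6, 4, 7, 9] cursor@2
After 5 (prev): list=[3, 11, 2, 98, 6, 4, 7, 9] cursor@11
After 6 (next): list=[3, 11, 2, 98, 6, 4, 7, 9] cursor@2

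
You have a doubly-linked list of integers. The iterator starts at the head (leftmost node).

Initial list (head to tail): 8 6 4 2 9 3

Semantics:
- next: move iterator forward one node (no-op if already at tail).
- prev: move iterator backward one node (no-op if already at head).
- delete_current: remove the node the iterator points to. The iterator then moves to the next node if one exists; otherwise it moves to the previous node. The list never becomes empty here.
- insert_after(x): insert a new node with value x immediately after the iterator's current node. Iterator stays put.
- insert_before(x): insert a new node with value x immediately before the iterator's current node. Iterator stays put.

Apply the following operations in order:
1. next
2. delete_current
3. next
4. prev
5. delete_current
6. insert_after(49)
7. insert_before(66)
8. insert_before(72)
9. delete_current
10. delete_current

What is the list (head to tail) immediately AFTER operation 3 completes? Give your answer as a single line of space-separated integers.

Answer: 8 4 2 9 3

Derivation:
After 1 (next): list=[8, 6, 4, 2, 9, 3] cursor@6
After 2 (delete_current): list=[8, 4, 2, 9, 3] cursor@4
After 3 (next): list=[8, 4, 2, 9, 3] cursor@2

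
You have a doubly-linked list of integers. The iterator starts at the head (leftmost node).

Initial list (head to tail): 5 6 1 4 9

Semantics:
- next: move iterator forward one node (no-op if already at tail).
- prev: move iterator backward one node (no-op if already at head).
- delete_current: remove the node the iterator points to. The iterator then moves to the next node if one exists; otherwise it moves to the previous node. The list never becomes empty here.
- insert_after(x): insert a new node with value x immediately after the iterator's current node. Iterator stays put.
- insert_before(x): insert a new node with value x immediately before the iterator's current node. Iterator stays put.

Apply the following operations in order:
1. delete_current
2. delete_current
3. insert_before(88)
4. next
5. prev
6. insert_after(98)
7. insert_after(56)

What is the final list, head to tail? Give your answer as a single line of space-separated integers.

Answer: 88 1 56 98 4 9

Derivation:
After 1 (delete_current): list=[6, 1, 4, 9] cursor@6
After 2 (delete_current): list=[1, 4, 9] cursor@1
After 3 (insert_before(88)): list=[88, 1, 4, 9] cursor@1
After 4 (next): list=[88, 1, 4, 9] cursor@4
After 5 (prev): list=[88, 1, 4, 9] cursor@1
After 6 (insert_after(98)): list=[88, 1, 98, 4, 9] cursor@1
After 7 (insert_after(56)): list=[88, 1, 56, 98, 4, 9] cursor@1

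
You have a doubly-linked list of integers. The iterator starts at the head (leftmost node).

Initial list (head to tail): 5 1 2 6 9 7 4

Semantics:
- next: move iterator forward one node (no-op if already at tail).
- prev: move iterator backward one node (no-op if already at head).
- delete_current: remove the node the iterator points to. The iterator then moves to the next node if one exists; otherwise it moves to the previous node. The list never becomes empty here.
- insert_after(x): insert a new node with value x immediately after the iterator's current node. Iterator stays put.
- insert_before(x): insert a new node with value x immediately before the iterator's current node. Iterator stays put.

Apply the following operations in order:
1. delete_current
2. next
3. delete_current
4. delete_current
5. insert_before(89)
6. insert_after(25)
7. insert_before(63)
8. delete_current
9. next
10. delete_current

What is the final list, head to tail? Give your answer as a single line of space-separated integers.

Answer: 1 89 63 25 4

Derivation:
After 1 (delete_current): list=[1, 2, 6, 9, 7, 4] cursor@1
After 2 (next): list=[1, 2, 6, 9, 7, 4] cursor@2
After 3 (delete_current): list=[1, 6, 9, 7, 4] cursor@6
After 4 (delete_current): list=[1, 9, 7, 4] cursor@9
After 5 (insert_before(89)): list=[1, 89, 9, 7, 4] cursor@9
After 6 (insert_after(25)): list=[1, 89, 9, 25, 7, 4] cursor@9
After 7 (insert_before(63)): list=[1, 89, 63, 9, 25, 7, 4] cursor@9
After 8 (delete_current): list=[1, 89, 63, 25, 7, 4] cursor@25
After 9 (next): list=[1, 89, 63, 25, 7, 4] cursor@7
After 10 (delete_current): list=[1, 89, 63, 25, 4] cursor@4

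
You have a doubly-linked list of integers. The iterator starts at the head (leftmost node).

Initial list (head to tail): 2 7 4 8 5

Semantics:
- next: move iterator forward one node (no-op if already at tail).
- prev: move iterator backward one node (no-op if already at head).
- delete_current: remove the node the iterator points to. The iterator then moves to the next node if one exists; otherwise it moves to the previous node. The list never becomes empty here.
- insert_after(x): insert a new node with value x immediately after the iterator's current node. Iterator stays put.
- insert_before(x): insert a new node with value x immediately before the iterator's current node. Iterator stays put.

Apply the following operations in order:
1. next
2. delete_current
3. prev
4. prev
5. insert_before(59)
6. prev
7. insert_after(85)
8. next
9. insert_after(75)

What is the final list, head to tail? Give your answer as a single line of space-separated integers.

Answer: 59 85 75 2 4 8 5

Derivation:
After 1 (next): list=[2, 7, 4, 8, 5] cursor@7
After 2 (delete_current): list=[2, 4, 8, 5] cursor@4
After 3 (prev): list=[2, 4, 8, 5] cursor@2
After 4 (prev): list=[2, 4, 8, 5] cursor@2
After 5 (insert_before(59)): list=[59, 2, 4, 8, 5] cursor@2
After 6 (prev): list=[59, 2, 4, 8, 5] cursor@59
After 7 (insert_after(85)): list=[59, 85, 2, 4, 8, 5] cursor@59
After 8 (next): list=[59, 85, 2, 4, 8, 5] cursor@85
After 9 (insert_after(75)): list=[59, 85, 75, 2, 4, 8, 5] cursor@85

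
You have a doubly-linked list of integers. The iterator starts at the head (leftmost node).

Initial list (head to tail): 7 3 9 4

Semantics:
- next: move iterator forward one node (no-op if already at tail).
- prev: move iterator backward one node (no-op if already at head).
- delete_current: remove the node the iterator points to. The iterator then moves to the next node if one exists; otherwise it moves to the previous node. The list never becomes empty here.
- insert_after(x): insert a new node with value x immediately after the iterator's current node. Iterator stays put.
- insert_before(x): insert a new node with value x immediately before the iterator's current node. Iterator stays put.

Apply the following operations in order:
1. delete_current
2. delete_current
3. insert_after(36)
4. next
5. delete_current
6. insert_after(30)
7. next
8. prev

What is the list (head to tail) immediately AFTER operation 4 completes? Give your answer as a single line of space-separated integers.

Answer: 9 36 4

Derivation:
After 1 (delete_current): list=[3, 9, 4] cursor@3
After 2 (delete_current): list=[9, 4] cursor@9
After 3 (insert_after(36)): list=[9, 36, 4] cursor@9
After 4 (next): list=[9, 36, 4] cursor@36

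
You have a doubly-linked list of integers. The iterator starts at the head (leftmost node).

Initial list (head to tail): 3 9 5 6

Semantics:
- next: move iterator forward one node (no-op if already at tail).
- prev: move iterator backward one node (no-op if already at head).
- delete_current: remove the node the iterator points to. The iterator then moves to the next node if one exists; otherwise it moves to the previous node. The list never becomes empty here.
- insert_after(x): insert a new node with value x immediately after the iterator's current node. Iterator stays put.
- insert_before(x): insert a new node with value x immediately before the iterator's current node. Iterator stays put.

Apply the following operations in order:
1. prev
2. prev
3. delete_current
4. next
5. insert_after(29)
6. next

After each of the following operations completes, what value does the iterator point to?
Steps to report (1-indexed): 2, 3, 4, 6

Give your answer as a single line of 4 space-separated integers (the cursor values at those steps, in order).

After 1 (prev): list=[3, 9, 5, 6] cursor@3
After 2 (prev): list=[3, 9, 5, 6] cursor@3
After 3 (delete_current): list=[9, 5, 6] cursor@9
After 4 (next): list=[9, 5, 6] cursor@5
After 5 (insert_after(29)): list=[9, 5, 29, 6] cursor@5
After 6 (next): list=[9, 5, 29, 6] cursor@29

Answer: 3 9 5 29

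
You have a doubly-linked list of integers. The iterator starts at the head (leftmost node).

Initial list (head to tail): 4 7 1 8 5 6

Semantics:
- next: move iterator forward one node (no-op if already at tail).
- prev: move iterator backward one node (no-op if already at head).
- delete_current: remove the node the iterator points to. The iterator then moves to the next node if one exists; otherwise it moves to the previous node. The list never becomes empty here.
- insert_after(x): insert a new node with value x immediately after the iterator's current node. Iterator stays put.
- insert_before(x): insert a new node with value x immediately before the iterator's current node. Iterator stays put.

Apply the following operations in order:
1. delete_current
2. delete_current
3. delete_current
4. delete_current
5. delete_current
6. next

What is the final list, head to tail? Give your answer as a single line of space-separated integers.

Answer: 6

Derivation:
After 1 (delete_current): list=[7, 1, 8, 5, 6] cursor@7
After 2 (delete_current): list=[1, 8, 5, 6] cursor@1
After 3 (delete_current): list=[8, 5, 6] cursor@8
After 4 (delete_current): list=[5, 6] cursor@5
After 5 (delete_current): list=[6] cursor@6
After 6 (next): list=[6] cursor@6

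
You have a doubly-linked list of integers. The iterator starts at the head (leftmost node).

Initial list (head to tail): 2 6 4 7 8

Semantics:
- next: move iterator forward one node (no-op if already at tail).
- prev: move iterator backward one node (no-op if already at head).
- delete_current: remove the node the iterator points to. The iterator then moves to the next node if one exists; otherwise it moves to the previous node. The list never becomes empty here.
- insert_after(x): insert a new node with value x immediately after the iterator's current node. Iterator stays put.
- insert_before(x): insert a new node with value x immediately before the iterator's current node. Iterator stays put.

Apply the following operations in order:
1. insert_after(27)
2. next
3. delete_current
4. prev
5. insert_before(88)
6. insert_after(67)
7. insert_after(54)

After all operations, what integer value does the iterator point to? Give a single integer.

After 1 (insert_after(27)): list=[2, 27, 6, 4, 7, 8] cursor@2
After 2 (next): list=[2, 27, 6, 4, 7, 8] cursor@27
After 3 (delete_current): list=[2, 6, 4, 7, 8] cursor@6
After 4 (prev): list=[2, 6, 4, 7, 8] cursor@2
After 5 (insert_before(88)): list=[88, 2, 6, 4, 7, 8] cursor@2
After 6 (insert_after(67)): list=[88, 2, 67, 6, 4, 7, 8] cursor@2
After 7 (insert_after(54)): list=[88, 2, 54, 67, 6, 4, 7, 8] cursor@2

Answer: 2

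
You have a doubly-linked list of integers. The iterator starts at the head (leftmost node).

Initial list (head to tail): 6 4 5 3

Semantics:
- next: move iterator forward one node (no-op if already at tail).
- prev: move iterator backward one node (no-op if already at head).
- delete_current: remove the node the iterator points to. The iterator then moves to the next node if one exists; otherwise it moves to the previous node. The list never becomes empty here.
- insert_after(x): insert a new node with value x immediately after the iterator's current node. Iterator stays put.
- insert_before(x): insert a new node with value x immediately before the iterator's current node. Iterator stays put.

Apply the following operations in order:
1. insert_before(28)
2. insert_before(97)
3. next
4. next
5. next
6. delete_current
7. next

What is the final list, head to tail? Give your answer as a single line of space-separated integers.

After 1 (insert_before(28)): list=[28, 6, 4, 5, 3] cursor@6
After 2 (insert_before(97)): list=[28, 97, 6, 4, 5, 3] cursor@6
After 3 (next): list=[28, 97, 6, 4, 5, 3] cursor@4
After 4 (next): list=[28, 97, 6, 4, 5, 3] cursor@5
After 5 (next): list=[28, 97, 6, 4, 5, 3] cursor@3
After 6 (delete_current): list=[28, 97, 6, 4, 5] cursor@5
After 7 (next): list=[28, 97, 6, 4, 5] cursor@5

Answer: 28 97 6 4 5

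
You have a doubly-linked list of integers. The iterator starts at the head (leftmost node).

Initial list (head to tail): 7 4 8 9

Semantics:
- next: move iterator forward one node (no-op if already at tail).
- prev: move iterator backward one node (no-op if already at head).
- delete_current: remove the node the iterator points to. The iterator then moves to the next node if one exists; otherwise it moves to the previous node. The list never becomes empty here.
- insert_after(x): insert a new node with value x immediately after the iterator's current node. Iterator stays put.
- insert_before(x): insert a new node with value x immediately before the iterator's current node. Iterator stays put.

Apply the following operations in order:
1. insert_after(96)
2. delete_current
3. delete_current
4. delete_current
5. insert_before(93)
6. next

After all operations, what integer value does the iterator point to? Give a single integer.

Answer: 9

Derivation:
After 1 (insert_after(96)): list=[7, 96, 4, 8, 9] cursor@7
After 2 (delete_current): list=[96, 4, 8, 9] cursor@96
After 3 (delete_current): list=[4, 8, 9] cursor@4
After 4 (delete_current): list=[8, 9] cursor@8
After 5 (insert_before(93)): list=[93, 8, 9] cursor@8
After 6 (next): list=[93, 8, 9] cursor@9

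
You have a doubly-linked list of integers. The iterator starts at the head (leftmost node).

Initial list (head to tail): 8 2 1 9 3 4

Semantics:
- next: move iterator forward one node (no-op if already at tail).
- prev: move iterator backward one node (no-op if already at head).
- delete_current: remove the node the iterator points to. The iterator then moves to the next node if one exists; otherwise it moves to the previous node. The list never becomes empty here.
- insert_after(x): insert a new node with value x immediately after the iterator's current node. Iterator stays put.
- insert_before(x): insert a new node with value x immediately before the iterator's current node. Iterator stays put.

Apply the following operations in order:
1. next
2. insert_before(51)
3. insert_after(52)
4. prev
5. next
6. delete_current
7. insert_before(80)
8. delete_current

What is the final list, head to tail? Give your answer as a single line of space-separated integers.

Answer: 8 51 80 1 9 3 4

Derivation:
After 1 (next): list=[8, 2, 1, 9, 3, 4] cursor@2
After 2 (insert_before(51)): list=[8, 51, 2, 1, 9, 3, 4] cursor@2
After 3 (insert_after(52)): list=[8, 51, 2, 52, 1, 9, 3, 4] cursor@2
After 4 (prev): list=[8, 51, 2, 52, 1, 9, 3, 4] cursor@51
After 5 (next): list=[8, 51, 2, 52, 1, 9, 3, 4] cursor@2
After 6 (delete_current): list=[8, 51, 52, 1, 9, 3, 4] cursor@52
After 7 (insert_before(80)): list=[8, 51, 80, 52, 1, 9, 3, 4] cursor@52
After 8 (delete_current): list=[8, 51, 80, 1, 9, 3, 4] cursor@1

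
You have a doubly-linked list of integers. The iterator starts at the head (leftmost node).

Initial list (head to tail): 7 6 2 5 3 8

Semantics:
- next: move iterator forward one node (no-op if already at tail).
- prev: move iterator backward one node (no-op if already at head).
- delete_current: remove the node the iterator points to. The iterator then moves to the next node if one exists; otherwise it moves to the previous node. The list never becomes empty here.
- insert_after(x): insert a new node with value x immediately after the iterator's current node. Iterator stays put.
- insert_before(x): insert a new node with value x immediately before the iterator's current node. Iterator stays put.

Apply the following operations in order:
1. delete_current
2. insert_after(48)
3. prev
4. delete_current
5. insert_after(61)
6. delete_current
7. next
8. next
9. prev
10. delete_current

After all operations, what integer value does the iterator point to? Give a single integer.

After 1 (delete_current): list=[6, 2, 5, 3, 8] cursor@6
After 2 (insert_after(48)): list=[6, 48, 2, 5, 3, 8] cursor@6
After 3 (prev): list=[6, 48, 2, 5, 3, 8] cursor@6
After 4 (delete_current): list=[48, 2, 5, 3, 8] cursor@48
After 5 (insert_after(61)): list=[48, 61, 2, 5, 3, 8] cursor@48
After 6 (delete_current): list=[61, 2, 5, 3, 8] cursor@61
After 7 (next): list=[61, 2, 5, 3, 8] cursor@2
After 8 (next): list=[61, 2, 5, 3, 8] cursor@5
After 9 (prev): list=[61, 2, 5, 3, 8] cursor@2
After 10 (delete_current): list=[61, 5, 3, 8] cursor@5

Answer: 5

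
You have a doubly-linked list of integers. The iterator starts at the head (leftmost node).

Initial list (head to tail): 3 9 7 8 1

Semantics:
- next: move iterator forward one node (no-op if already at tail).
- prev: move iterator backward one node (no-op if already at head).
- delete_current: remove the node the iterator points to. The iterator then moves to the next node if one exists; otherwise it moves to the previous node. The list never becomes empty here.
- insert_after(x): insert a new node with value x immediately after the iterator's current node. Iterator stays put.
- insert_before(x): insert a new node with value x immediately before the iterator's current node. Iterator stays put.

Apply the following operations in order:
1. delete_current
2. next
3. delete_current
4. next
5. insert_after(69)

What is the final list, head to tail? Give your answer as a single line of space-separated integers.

After 1 (delete_current): list=[9, 7, 8, 1] cursor@9
After 2 (next): list=[9, 7, 8, 1] cursor@7
After 3 (delete_current): list=[9, 8, 1] cursor@8
After 4 (next): list=[9, 8, 1] cursor@1
After 5 (insert_after(69)): list=[9, 8, 1, 69] cursor@1

Answer: 9 8 1 69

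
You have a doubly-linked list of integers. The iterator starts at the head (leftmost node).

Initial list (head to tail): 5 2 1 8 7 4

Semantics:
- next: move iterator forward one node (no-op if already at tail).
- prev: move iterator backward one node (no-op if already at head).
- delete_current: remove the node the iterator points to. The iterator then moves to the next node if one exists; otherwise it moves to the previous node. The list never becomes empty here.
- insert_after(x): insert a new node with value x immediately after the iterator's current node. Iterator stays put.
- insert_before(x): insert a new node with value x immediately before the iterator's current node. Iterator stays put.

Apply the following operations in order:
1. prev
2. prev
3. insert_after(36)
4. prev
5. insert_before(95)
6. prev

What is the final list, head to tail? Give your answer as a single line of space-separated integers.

Answer: 95 5 36 2 1 8 7 4

Derivation:
After 1 (prev): list=[5, 2, 1, 8, 7, 4] cursor@5
After 2 (prev): list=[5, 2, 1, 8, 7, 4] cursor@5
After 3 (insert_after(36)): list=[5, 36, 2, 1, 8, 7, 4] cursor@5
After 4 (prev): list=[5, 36, 2, 1, 8, 7, 4] cursor@5
After 5 (insert_before(95)): list=[95, 5, 36, 2, 1, 8, 7, 4] cursor@5
After 6 (prev): list=[95, 5, 36, 2, 1, 8, 7, 4] cursor@95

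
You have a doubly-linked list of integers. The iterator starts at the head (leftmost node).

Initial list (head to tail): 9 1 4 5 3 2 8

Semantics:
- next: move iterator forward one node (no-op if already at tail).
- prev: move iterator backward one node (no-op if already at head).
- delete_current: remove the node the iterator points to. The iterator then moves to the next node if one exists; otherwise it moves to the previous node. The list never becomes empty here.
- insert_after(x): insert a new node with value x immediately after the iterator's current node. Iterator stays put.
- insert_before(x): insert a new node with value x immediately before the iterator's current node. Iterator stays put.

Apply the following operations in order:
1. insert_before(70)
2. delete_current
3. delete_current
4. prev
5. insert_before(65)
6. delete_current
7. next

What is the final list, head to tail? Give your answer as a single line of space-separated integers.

Answer: 65 4 5 3 2 8

Derivation:
After 1 (insert_before(70)): list=[70, 9, 1, 4, 5, 3, 2, 8] cursor@9
After 2 (delete_current): list=[70, 1, 4, 5, 3, 2, 8] cursor@1
After 3 (delete_current): list=[70, 4, 5, 3, 2, 8] cursor@4
After 4 (prev): list=[70, 4, 5, 3, 2, 8] cursor@70
After 5 (insert_before(65)): list=[65, 70, 4, 5, 3, 2, 8] cursor@70
After 6 (delete_current): list=[65, 4, 5, 3, 2, 8] cursor@4
After 7 (next): list=[65, 4, 5, 3, 2, 8] cursor@5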